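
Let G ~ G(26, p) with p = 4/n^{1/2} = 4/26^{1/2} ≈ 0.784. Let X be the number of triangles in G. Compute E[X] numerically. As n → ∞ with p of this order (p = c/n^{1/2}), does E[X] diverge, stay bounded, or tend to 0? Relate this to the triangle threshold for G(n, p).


Number of potential triangles: C(26, 3) = 2600.
Each occurs with probability p³ ≈ (0.784)³ ≈ 4.82747e-01.
By linearity: E[X] = C(26, 3)·p³ ≈ 2600 · 4.82747e-01 ≈ 1255.143.
Since α = 1/2 < 1, p = c/n^{1/2} ≫ 1/n is above the triangle threshold p ~ 1/n. Asymptotically E[X] ~ (c³/6)·n^{3(1−α)} = (4³/6)·n^{1.5} → ∞; triangles are abundant w.h.p.

E[X] ≈ 1255.143; in regime p = Θ(1/n^{1/2}) E[X] diverges (above the triangle threshold p ~ 1/n).


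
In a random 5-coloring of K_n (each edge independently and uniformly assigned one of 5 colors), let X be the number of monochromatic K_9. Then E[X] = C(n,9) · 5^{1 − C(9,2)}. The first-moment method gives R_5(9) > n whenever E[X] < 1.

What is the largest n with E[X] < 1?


We need C(n, 9) · 5^{1 − 36} < 1, i.e. C(n, 9) < 5^{36 − 1} = 2910383045673370361328125.
Check values of n near the boundary:
  n = 2170: C(2170, 9) = 2891746779868845075610510; 2891746779868845075610510 < 2910383045673370361328125? YES
  n = 2171: C(2171, 9) = 2903784578674959601827205; 2903784578674959601827205 < 2910383045673370361328125? YES
  n = 2172: C(2172, 9) = 2915866900084148060642020; 2915866900084148060642020 < 2910383045673370361328125? NO
  n = 2173: C(2173, 9) = 2927993888115921319674265; 2927993888115921319674265 < 2910383045673370361328125? NO
The largest n with C(n, 9) < 2910383045673370361328125 is n = 2171 (where E[X] = 580756915734991920365441/582076609134674072265625 ≈ 0.997733). Hence R_5(9) > 2171, i.e. R_5(9) ≥ 2172.

Largest n = 2171; hence R_5(9) > 2171.


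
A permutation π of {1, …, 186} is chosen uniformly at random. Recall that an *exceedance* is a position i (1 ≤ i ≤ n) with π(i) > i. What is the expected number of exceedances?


Write X = Σ_{i=1}^{186} X_i, where X_i = 1_{π(i) > i}.
For each fixed i, π(i) is uniform over {1, …, 186} (marginal of a uniform permutation), so P[π(i) > i] = (n − i)/n. Summing: Σ_{i=1}^{186} (n − i)/n = (0 + 1 + … + 185)/186 = 186(186 − 1)/(2·186) = (186 − 1)/2.
Hence E[X] = Σ_{i=1}^{186} (186 − i)/186 = 185/2 ≈ 92.50000.

E[X] = 185/2 = 92.50000.


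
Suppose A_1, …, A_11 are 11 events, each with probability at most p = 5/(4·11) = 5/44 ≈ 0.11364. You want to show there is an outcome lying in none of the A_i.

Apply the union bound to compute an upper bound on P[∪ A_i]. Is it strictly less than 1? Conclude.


Union bound: P[∪_{i=1}^{11} A_i] ≤ Σ_i P[A_i] ≤ 11·p = 11·(5/44) = 5/4.
Numerically: 5/4 ≈ 1.25000.
Is 5/4 < 1? NO.
Since the bound 5/4 is ≥ 1, the union bound is uninformative here; it does NOT by itself certify existence.

11·p = 5/4 ≈ 1.25000; existence NOT certified by the union bound.


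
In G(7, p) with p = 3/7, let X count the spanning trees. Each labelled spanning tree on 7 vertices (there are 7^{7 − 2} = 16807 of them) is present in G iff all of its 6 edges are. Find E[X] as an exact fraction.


K_7 has 7^{7 − 2} = 16807 labelled spanning trees.
For each such spanning tree H, let X_H = 1 if all 6 edges of H are present in G. Then P[X_H = 1] = p^{6} = (3/7)^{6} = 729/117649.
By linearity: E[X] = Σ_H E[X_H] = 16807 · p^{6} = 16807 · 729/117649 = 729/7.
Numerically: E[X] ≈ 104.

E[X] = 16807 · (3/7)^{6} = 729/7 ≈ 104.


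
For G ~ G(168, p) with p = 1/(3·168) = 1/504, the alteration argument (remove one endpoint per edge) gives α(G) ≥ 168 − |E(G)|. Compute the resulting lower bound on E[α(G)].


E[|E(G)|] = C(168, 2)·p = 14028 · (1/504) = 167/6.
E[α(G)] ≥ n − E[|E(G)|] = 168 − 167/6 = 841/6.
Numerically: ≈ 140.166667.
(This is only a lower bound; the true E[α(G)] may be larger.)

E[α(G)] ≥ 841/6 ≈ 140.166667.


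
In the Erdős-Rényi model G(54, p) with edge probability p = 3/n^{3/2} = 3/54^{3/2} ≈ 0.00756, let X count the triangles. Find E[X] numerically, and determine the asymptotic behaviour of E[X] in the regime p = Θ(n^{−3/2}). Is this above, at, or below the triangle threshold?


Number of potential triangles: C(54, 3) = 24804.
Each occurs with probability p³ ≈ (0.00756)³ ≈ 4.32108e-07.
By linearity: E[X] = C(54, 3)·p³ ≈ 24804 · 4.32108e-07 ≈ 0.011.
Since α = 3/2 > 1, p = c/n^{3/2} = o(1/n) is below the triangle threshold p ~ 1/n. Asymptotically E[X] ~ (c³/6)·n^{3(1−α)} = (3³/6)·n^{-1.5} → 0, so by Markov's inequality G has no triangles w.h.p.

E[X] ≈ 0.011; in regime p = Θ(1/n^{3/2}) E[X] tends to 0 (below the triangle threshold p ~ 1/n).


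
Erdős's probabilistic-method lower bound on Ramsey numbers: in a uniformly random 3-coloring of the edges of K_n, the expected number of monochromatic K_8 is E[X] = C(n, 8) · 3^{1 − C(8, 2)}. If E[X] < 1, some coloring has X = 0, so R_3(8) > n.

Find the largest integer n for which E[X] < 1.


We need C(n, 8) · 3^{1 − 28} < 1, i.e. C(n, 8) < 3^{28 − 1} = 7625597484987.
Check values of n near the boundary:
  n = 152: C(152, 8) = 5859727868575; 5859727868575 < 7625597484987? YES
  n = 153: C(153, 8) = 6183023199255; 6183023199255 < 7625597484987? YES
  n = 154: C(154, 8) = 6521818990995; 6521818990995 < 7625597484987? YES
  n = 155: C(155, 8) = 6876747915675; 6876747915675 < 7625597484987? YES
  n = 156: C(156, 8) = 7248464019225; 7248464019225 < 7625597484987? YES
  n = 157: C(157, 8) = 7637643295425; 7637643295425 < 7625597484987? NO
The largest n with C(n, 8) < 7625597484987 is n = 156 (where E[X] = 805384891025/847288609443 ≈ 0.95054). Hence R_3(8) > 156, i.e. R_3(8) ≥ 157.

Largest n = 156; hence R_3(8) > 156.


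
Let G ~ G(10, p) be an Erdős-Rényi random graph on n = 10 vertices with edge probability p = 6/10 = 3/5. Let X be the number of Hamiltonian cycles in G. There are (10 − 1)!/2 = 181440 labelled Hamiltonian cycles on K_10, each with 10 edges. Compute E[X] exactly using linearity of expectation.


K_10 has (10 − 1)!/2 = 181440 labelled Hamiltonian cycles.
For each such Hamiltonian cycle H, let X_H = 1 if all 10 edges of H are present in G. Then P[X_H = 1] = p^{10} = (3/5)^{10} = 59049/9765625.
By linearity: E[X] = Σ_H E[X_H] = 181440 · p^{10} = 181440 · 59049/9765625 = 2142770112/1953125.
Numerically: E[X] ≈ 1097.1.

E[X] = 181440 · (3/5)^{10} = 2142770112/1953125 ≈ 1097.1.


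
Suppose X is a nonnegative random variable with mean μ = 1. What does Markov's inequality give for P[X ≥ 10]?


μ = E[X] = 1, a = 10.
Markov: P[X ≥ 10] ≤ μ/a = (1)/10 = 1/10.
Numerically: ≈ 0.100000.
(Since a = 10 > μ = 1.000000, the bound 1/10 is < 1 and informative.)

P[X ≥ 10] ≤ 1/10 ≈ 0.100000.


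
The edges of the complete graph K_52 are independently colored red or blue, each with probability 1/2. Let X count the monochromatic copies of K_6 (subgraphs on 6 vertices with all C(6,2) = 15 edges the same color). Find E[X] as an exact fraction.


Let X = Σ_S X_S over the C(52, 6) = 20358520 subsets S of size 6, where X_S = 1 if the K_6 on S is monochromatic.
For a fixed S, the K_6 on S has C(6, 2) = 15 edges. P[all 15 edges red] = (1/2)^15, and likewise for blue, so P[monochromatic] = 2·(1/2)^15 = 2^{1 − 15} = 1/16384.
By linearity of expectation: E[X] = C(52, 6) · 2^{1 − 15} = 20358520 · 1/16384 = 2544815/2048.
Numerically: E[X] ≈ 1242.585449.

E[X] = C(52,6)·2^(1−C(6,2)) = 2544815/2048 ≈ 1242.585449.


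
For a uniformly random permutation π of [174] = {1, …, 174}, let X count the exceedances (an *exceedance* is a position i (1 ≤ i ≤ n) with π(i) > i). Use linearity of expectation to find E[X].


Write X = Σ_{i=1}^{174} X_i, where X_i = 1_{π(i) > i}.
For each fixed i, π(i) is uniform over {1, …, 174} (marginal of a uniform permutation), so P[π(i) > i] = (n − i)/n. Summing: Σ_{i=1}^{174} (n − i)/n = (0 + 1 + … + 173)/174 = 174(174 − 1)/(2·174) = (174 − 1)/2.
Hence E[X] = Σ_{i=1}^{174} (174 − i)/174 = 173/2 ≈ 86.500000.

E[X] = 173/2 = 86.500000.


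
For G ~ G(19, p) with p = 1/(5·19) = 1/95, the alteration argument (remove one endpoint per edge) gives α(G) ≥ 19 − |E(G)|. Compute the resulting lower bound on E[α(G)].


E[|E(G)|] = C(19, 2)·p = 171 · (1/95) = 9/5.
E[α(G)] ≥ n − E[|E(G)|] = 19 − 9/5 = 86/5.
Numerically: ≈ 17.200.
(This is only a lower bound; the true E[α(G)] may be larger.)

E[α(G)] ≥ 86/5 ≈ 17.200.


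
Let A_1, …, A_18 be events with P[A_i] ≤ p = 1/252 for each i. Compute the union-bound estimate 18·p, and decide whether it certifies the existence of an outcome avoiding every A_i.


Union bound: P[∪_{i=1}^{18} A_i] ≤ Σ_i P[A_i] ≤ 18·p = 18·(1/252) = 1/14.
Numerically: 1/14 ≈ 0.0714.
Is 1/14 < 1? YES.
Since P[∪ A_i] ≤ 1/14 < 1, the complement has P[∩ A_i^c] ≥ 1 − 1/14 = 13/14 > 0, so some outcome avoids every A_i.

18·p = 1/14 ≈ 0.0714; existence CERTIFIED by the union bound.


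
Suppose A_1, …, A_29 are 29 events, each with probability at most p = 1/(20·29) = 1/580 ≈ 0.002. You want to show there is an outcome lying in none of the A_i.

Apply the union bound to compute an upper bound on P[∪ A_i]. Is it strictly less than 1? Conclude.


Union bound: P[∪_{i=1}^{29} A_i] ≤ Σ_i P[A_i] ≤ 29·p = 29·(1/580) = 1/20.
Numerically: 1/20 ≈ 0.050.
Is 1/20 < 1? YES.
Since P[∪ A_i] ≤ 1/20 < 1, the complement has P[∩ A_i^c] ≥ 1 − 1/20 = 19/20 > 0, so some outcome avoids every A_i.

29·p = 1/20 ≈ 0.050; existence CERTIFIED by the union bound.


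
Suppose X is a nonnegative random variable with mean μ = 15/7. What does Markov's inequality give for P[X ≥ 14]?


μ = E[X] = 15/7, a = 14.
Markov: P[X ≥ 14] ≤ μ/a = (15/7)/14 = 15/98.
Numerically: ≈ 0.153.
(Since a = 14 > μ = 2.143, the bound 15/98 is < 1 and informative.)

P[X ≥ 14] ≤ 15/98 ≈ 0.153.


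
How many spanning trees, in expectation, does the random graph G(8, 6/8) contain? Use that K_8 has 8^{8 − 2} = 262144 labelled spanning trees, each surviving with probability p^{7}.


K_8 has 8^{8 − 2} = 262144 labelled spanning trees.
For each such spanning tree H, let X_H = 1 if all 7 edges of H are present in G. Then P[X_H = 1] = p^{7} = (3/4)^{7} = 2187/16384.
Summing the indicators: E[X] = Σ_H E[X_H] = 262144 · p^{7} = 262144 · 2187/16384 = 34992.
Numerically: E[X] ≈ 3.499e+04.

E[X] = 262144 · (3/4)^{7} = 34992 ≈ 3.499e+04.


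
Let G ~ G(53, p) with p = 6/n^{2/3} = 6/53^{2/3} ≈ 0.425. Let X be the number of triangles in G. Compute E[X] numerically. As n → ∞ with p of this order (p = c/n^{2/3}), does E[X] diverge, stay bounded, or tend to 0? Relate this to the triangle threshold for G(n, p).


Number of potential triangles: C(53, 3) = 23426.
Each occurs with probability p³ ≈ (0.425)³ ≈ 7.68957e-02.
By linearity: E[X] = C(53, 3)·p³ ≈ 23426 · 7.68957e-02 ≈ 1801.358.
Since α = 2/3 < 1, p = c/n^{2/3} ≫ 1/n is above the triangle threshold p ~ 1/n. Asymptotically E[X] ~ (c³/6)·n^{3(1−α)} = (6³/6)·n^{1} → ∞; triangles are abundant w.h.p.

E[X] ≈ 1801.358; in regime p = Θ(1/n^{2/3}) E[X] diverges (above the triangle threshold p ~ 1/n).


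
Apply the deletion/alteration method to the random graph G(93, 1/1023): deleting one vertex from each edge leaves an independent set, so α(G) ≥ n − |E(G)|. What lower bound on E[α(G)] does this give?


E[|E(G)|] = C(93, 2)·p = 4278 · (1/1023) = 46/11.
E[α(G)] ≥ n − E[|E(G)|] = 93 − 46/11 = 977/11.
Numerically: ≈ 88.818182.
(This is only a lower bound; the true E[α(G)] may be larger.)

E[α(G)] ≥ 977/11 ≈ 88.818182.


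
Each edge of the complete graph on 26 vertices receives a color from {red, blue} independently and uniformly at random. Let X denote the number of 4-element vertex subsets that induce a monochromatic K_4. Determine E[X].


Let X = Σ_S X_S over the C(26, 4) = 14950 subsets S of size 4, where X_S = 1 if the K_4 on S is monochromatic.
For a fixed S, the K_4 on S has C(4, 2) = 6 edges. P[all 6 edges red] = (1/2)^6, and likewise for blue, so P[monochromatic] = 2·(1/2)^6 = 2^{1 − 6} = 1/32.
Summing: E[X] = C(26, 4) · 2^{1 − 6} = 14950 · 1/32 = 7475/16.
Numerically: E[X] ≈ 467.1875.

E[X] = C(26,4)·2^(1−C(4,2)) = 7475/16 ≈ 467.1875.


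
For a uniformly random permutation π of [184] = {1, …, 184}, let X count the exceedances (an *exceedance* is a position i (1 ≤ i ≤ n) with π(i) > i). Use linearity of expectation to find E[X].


Write X = Σ_{i=1}^{184} X_i, where X_i = 1_{π(i) > i}.
For each fixed i, π(i) is uniform over {1, …, 184} (marginal of a uniform permutation), so P[π(i) > i] = (n − i)/n. Summing: Σ_{i=1}^{184} (n − i)/n = (0 + 1 + … + 183)/184 = 184(184 − 1)/(2·184) = (184 − 1)/2.
Hence E[X] = Σ_{i=1}^{184} (184 − i)/184 = 183/2 ≈ 91.5000.

E[X] = 183/2 = 91.5000.


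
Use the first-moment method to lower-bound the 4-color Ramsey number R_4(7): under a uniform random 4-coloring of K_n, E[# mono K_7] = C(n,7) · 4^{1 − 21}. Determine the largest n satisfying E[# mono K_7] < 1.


We need C(n, 7) · 4^{1 − 21} < 1, i.e. C(n, 7) < 4^{21 − 1} = 1099511627776.
Check values of n near the boundary:
  n = 176: C(176, 7) = 919790691600; 919790691600 < 1099511627776? YES
  n = 177: C(177, 7) = 957664425960; 957664425960 < 1099511627776? YES
  n = 178: C(178, 7) = 996867063280; 996867063280 < 1099511627776? YES
  n = 179: C(179, 7) = 1037437234460; 1037437234460 < 1099511627776? YES
  n = 180: C(180, 7) = 1079414463600; 1079414463600 < 1099511627776? YES
  n = 181: C(181, 7) = 1122839183400; 1122839183400 < 1099511627776? NO
The largest n with C(n, 7) < 1099511627776 is n = 180 (where E[X] = 67463403975/68719476736 ≈ 0.982). Hence R_4(7) > 180, i.e. R_4(7) ≥ 181.

Largest n = 180; hence R_4(7) > 180.


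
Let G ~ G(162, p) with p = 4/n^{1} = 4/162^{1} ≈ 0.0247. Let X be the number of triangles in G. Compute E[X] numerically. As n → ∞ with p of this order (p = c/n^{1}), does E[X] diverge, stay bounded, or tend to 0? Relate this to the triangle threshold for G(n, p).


Number of potential triangles: C(162, 3) = 695520.
Each occurs with probability p³ ≈ (0.0247)³ ≈ 1.50534e-05.
By linearity: E[X] = C(162, 3)·p³ ≈ 695520 · 1.50534e-05 ≈ 10.470.
Here α = 1, so p = 4/n is exactly at the triangle threshold p ~ 1/n. Asymptotically E[X] → c³/6 = 4³/6 = 32/3 ≈ 10.667, a bounded constant. In this regime the triangle count is asymptotically Poisson(c³/6).

E[X] ≈ 10.470; in regime p = Θ(1/n^{1}) E[X] stays bounded (at the triangle threshold p ~ 1/n).


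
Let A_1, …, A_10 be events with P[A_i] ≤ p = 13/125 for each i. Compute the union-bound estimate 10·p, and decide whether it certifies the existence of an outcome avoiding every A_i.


Union bound: P[∪_{i=1}^{10} A_i] ≤ Σ_i P[A_i] ≤ 10·p = 10·(13/125) = 26/25.
Numerically: 26/25 ≈ 1.040.
Is 26/25 < 1? NO.
Since the bound 26/25 is ≥ 1, the union bound is uninformative here; it does NOT by itself certify existence.

10·p = 26/25 ≈ 1.040; existence NOT certified by the union bound.


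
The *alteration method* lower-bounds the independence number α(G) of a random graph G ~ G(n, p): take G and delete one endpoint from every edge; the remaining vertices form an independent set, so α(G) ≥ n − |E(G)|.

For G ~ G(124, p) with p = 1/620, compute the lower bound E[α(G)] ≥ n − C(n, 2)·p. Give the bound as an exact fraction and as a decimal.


E[|E(G)|] = C(124, 2)·p = 7626 · (1/620) = 123/10.
E[α(G)] ≥ n − E[|E(G)|] = 124 − 123/10 = 1117/10.
Numerically: ≈ 111.700.
(This is only a lower bound; the true E[α(G)] may be larger.)

E[α(G)] ≥ 1117/10 ≈ 111.700.


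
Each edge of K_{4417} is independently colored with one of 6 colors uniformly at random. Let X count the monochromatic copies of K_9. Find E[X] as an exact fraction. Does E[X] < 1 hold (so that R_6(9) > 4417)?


E[X] = C(4417, 9) · 6^{1 − 36} = 1749208766098544225331185560 · 6^{−35} = 1749208766098544225331185560/1719070799748422591028658176.
As a reduced fraction: E[X] = 218651095762318028166398195/214883849968552823878582272 ≈ 1.018.
Is E[X] < 1? NO.
Since E[X] ≥ 1, the first-moment bound is inconclusive at n = 4417; it does NOT by itself certify R_6(9) > 4417.

E[X] = 218651095762318028166398195/214883849968552823878582272 ≈ 1.018; E[X] ≥ 1; first-moment method inconclusive here.


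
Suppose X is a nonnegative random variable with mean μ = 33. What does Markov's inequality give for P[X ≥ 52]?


μ = E[X] = 33, a = 52.
Markov: P[X ≥ 52] ≤ μ/a = (33)/52 = 33/52.
Numerically: ≈ 0.634615.
(Since a = 52 > μ = 33.000000, the bound 33/52 is < 1 and informative.)

P[X ≥ 52] ≤ 33/52 ≈ 0.634615.


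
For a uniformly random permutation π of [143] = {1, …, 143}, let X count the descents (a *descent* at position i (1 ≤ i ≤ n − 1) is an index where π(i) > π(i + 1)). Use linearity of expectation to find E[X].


Write X = Σ X_I over i = 1, …, 142, with X_I the indicator of one descent.
There are 142 indicators.
For each fixed i, the pair (π(i), π(i+1)) is a uniformly random ordered pair of distinct values from {1, …, 143}; by symmetry P[π(i) > π(i+1)] = 1/2.
By linearity: E[X] = 142 · (1/2) = (143 − 1) · (1/2) = 71 ≈ 71.0000.

E[X] = 71 = 71.0000.


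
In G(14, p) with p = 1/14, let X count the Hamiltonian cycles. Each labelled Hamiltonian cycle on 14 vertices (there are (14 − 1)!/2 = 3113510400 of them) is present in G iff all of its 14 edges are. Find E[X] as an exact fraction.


K_14 has (14 − 1)!/2 = 3113510400 labelled Hamiltonian cycles.
For each such Hamiltonian cycle H, let X_H = 1 if all 14 edges of H are present in G. Then P[X_H = 1] = p^{14} = (1/14)^{14} = 1/11112006825558016.
By linearity: E[X] = Σ_H E[X_H] = 3113510400 · p^{14} = 3113510400 · 1/11112006825558016 = 868725/3100448333024.
Numerically: E[X] ≈ 2.80193e-07.

E[X] = 3113510400 · (1/14)^{14} = 868725/3100448333024 ≈ 2.80193e-07.


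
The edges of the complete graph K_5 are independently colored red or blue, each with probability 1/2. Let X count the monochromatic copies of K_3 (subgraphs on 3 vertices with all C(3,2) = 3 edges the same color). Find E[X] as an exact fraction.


Let X = Σ_S X_S over the C(5, 3) = 10 subsets S of size 3, where X_S = 1 if the K_3 on S is monochromatic.
For a fixed S, the K_3 on S has C(3, 2) = 3 edges. P[all 3 edges red] = (1/2)^3, and likewise for blue, so P[monochromatic] = 2·(1/2)^3 = 2^{1 − 3} = 1/4.
Summing: E[X] = C(5, 3) · 2^{1 − 3} = 10 · 1/4 = 5/2.
Numerically: E[X] ≈ 2.50000.

E[X] = C(5,3)·2^(1−C(3,2)) = 5/2 ≈ 2.50000.


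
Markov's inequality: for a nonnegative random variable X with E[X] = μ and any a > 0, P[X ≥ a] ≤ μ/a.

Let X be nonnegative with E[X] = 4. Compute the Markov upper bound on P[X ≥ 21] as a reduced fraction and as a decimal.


μ = E[X] = 4, a = 21.
Markov: P[X ≥ 21] ≤ μ/a = (4)/21 = 4/21.
Numerically: ≈ 0.190.
(Since a = 21 > μ = 4.000, the bound 4/21 is < 1 and informative.)

P[X ≥ 21] ≤ 4/21 ≈ 0.190.


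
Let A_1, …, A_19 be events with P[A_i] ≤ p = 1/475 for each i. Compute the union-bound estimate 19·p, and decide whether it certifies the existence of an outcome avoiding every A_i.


Union bound: P[∪_{i=1}^{19} A_i] ≤ Σ_i P[A_i] ≤ 19·p = 19·(1/475) = 1/25.
Numerically: 1/25 ≈ 0.04000.
Is 1/25 < 1? YES.
Since P[∪ A_i] ≤ 1/25 < 1, the complement has P[∩ A_i^c] ≥ 1 − 1/25 = 24/25 > 0, so some outcome avoids every A_i.

19·p = 1/25 ≈ 0.04000; existence CERTIFIED by the union bound.


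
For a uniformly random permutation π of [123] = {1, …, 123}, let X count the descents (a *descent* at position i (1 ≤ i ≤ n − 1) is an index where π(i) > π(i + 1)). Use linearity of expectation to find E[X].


Write X = Σ X_I over i = 1, …, 122, with X_I the indicator of one descent.
There are 122 indicators.
For each fixed i, the pair (π(i), π(i+1)) is a uniformly random ordered pair of distinct values from {1, …, 123}; by symmetry P[π(i) > π(i+1)] = 1/2.
By linearity: E[X] = 122 · (1/2) = (123 − 1) · (1/2) = 61 ≈ 61.00000.

E[X] = 61 = 61.00000.


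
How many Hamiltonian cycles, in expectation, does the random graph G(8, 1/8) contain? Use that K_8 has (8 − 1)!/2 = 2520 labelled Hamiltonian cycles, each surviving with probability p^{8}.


K_8 has (8 − 1)!/2 = 2520 labelled Hamiltonian cycles.
For each such Hamiltonian cycle H, let X_H = 1 if all 8 edges of H are present in G. Then P[X_H = 1] = p^{8} = (1/8)^{8} = 1/16777216.
Summing the indicators: E[X] = Σ_H E[X_H] = 2520 · p^{8} = 2520 · 1/16777216 = 315/2097152.
Numerically: E[X] ≈ 0.0001502.

E[X] = 2520 · (1/8)^{8} = 315/2097152 ≈ 0.0001502.


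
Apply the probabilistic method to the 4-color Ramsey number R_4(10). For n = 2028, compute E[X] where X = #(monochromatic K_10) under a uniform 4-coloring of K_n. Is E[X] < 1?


E[X] = C(2028, 10) · 4^{1 − 45} = 317149973285521499299300410 · 4^{−44} = 317149973285521499299300410/309485009821345068724781056.
As a reduced fraction: E[X] = 158574986642760749649650205/154742504910672534362390528 ≈ 1.025.
Is E[X] < 1? NO.
Since E[X] ≥ 1, the first-moment bound is inconclusive at n = 2028; it does NOT by itself certify R_4(10) > 2028.

E[X] = 158574986642760749649650205/154742504910672534362390528 ≈ 1.025; E[X] ≥ 1; first-moment method inconclusive here.


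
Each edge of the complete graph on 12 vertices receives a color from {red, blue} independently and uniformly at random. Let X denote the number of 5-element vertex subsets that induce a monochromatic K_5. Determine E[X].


Let X = Σ_S X_S over the C(12, 5) = 792 subsets S of size 5, where X_S = 1 if the K_5 on S is monochromatic.
For a fixed S, the K_5 on S has C(5, 2) = 10 edges. P[all 10 edges red] = (1/2)^10, and likewise for blue, so P[monochromatic] = 2·(1/2)^10 = 2^{1 − 10} = 1/512.
By linearity: E[X] = C(12, 5) · 2^{1 − 10} = 792 · 1/512 = 99/64.
Numerically: E[X] ≈ 1.547.

E[X] = C(12,5)·2^(1−C(5,2)) = 99/64 ≈ 1.547.


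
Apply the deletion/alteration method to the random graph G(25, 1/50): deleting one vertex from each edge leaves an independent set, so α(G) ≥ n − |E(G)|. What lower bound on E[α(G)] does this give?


E[|E(G)|] = C(25, 2)·p = 300 · (1/50) = 6.
E[α(G)] ≥ n − E[|E(G)|] = 25 − 6 = 19.
Numerically: ≈ 19.0000.
(This is only a lower bound; the true E[α(G)] may be larger.)

E[α(G)] ≥ 19 ≈ 19.0000.


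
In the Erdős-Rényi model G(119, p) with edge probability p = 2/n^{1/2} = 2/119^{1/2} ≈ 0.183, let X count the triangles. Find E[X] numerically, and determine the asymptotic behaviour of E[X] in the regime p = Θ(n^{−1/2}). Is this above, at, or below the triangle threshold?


Number of potential triangles: C(119, 3) = 273819.
Each occurs with probability p³ ≈ (0.183)³ ≈ 6.16268e-03.
By linearity: E[X] = C(119, 3)·p³ ≈ 273819 · 6.16268e-03 ≈ 1687.459.
Since α = 1/2 < 1, p = c/n^{1/2} ≫ 1/n is above the triangle threshold p ~ 1/n. Asymptotically E[X] ~ (c³/6)·n^{3(1−α)} = (2³/6)·n^{1.5} → ∞; triangles are abundant w.h.p.

E[X] ≈ 1687.459; in regime p = Θ(1/n^{1/2}) E[X] diverges (above the triangle threshold p ~ 1/n).


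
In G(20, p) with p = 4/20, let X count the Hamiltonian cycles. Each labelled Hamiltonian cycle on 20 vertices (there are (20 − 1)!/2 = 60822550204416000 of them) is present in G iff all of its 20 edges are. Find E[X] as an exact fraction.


K_20 has (20 − 1)!/2 = 60822550204416000 labelled Hamiltonian cycles.
For each such Hamiltonian cycle H, let X_H = 1 if all 20 edges of H are present in G. Then P[X_H = 1] = p^{20} = (1/5)^{20} = 1/95367431640625.
By linearity: E[X] = Σ_H E[X_H] = 60822550204416000 · p^{20} = 60822550204416000 · 1/95367431640625 = 486580401635328/762939453125.
Numerically: E[X] ≈ 637.8.

E[X] = 60822550204416000 · (1/5)^{20} = 486580401635328/762939453125 ≈ 637.8.


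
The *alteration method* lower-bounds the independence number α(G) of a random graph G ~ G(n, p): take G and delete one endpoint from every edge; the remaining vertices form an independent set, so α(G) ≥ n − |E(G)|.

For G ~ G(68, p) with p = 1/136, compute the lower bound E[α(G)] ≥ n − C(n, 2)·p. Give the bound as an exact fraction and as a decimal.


E[|E(G)|] = C(68, 2)·p = 2278 · (1/136) = 67/4.
E[α(G)] ≥ n − E[|E(G)|] = 68 − 67/4 = 205/4.
Numerically: ≈ 51.25000.
(This is only a lower bound; the true E[α(G)] may be larger.)

E[α(G)] ≥ 205/4 ≈ 51.25000.


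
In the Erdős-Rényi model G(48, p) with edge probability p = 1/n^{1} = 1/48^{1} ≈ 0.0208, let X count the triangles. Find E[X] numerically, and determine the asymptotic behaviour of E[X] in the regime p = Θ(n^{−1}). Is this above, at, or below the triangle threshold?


Number of potential triangles: C(48, 3) = 17296.
Each occurs with probability p³ ≈ (0.0208)³ ≈ 9.04225e-06.
By linearity: E[X] = C(48, 3)·p³ ≈ 17296 · 9.04225e-06 ≈ 0.156.
Here α = 1, so p = 1/n is exactly at the triangle threshold p ~ 1/n. Asymptotically E[X] → c³/6 = 1³/6 = 1/6 ≈ 0.167, a bounded constant. In this regime the triangle count is asymptotically Poisson(c³/6).

E[X] ≈ 0.156; in regime p = Θ(1/n^{1}) E[X] stays bounded (at the triangle threshold p ~ 1/n).


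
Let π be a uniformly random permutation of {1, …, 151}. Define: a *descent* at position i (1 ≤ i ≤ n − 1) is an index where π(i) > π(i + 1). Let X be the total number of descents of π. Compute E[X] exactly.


Write X = Σ X_I over i = 1, …, 150, with X_I the indicator of one descent.
There are 150 indicators.
For each fixed i, the pair (π(i), π(i+1)) is a uniformly random ordered pair of distinct values from {1, …, 151}; by symmetry P[π(i) > π(i+1)] = 1/2.
By linearity: E[X] = 150 · (1/2) = (151 − 1) · (1/2) = 75 ≈ 75.00000.

E[X] = 75 = 75.00000.


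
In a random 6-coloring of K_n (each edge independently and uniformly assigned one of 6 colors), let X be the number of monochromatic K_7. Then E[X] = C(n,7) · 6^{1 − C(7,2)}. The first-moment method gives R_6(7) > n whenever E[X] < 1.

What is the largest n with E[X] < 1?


We need C(n, 7) · 6^{1 − 21} < 1, i.e. C(n, 7) < 6^{21 − 1} = 3656158440062976.
Check values of n near the boundary:
  n = 566: C(566, 7) = 3557206237959440; 3557206237959440 < 3656158440062976? YES
  n = 567: C(567, 7) = 3601671315933933; 3601671315933933 < 3656158440062976? YES
  n = 568: C(568, 7) = 3646611956239704; 3646611956239704 < 3656158440062976? YES
  n = 569: C(569, 7) = 3692032389858348; 3692032389858348 < 3656158440062976? NO
The largest n with C(n, 7) < 3656158440062976 is n = 568 (where E[X] = 16882462760369/16926659444736 ≈ 0.99739). Hence R_6(7) > 568, i.e. R_6(7) ≥ 569.

Largest n = 568; hence R_6(7) > 568.


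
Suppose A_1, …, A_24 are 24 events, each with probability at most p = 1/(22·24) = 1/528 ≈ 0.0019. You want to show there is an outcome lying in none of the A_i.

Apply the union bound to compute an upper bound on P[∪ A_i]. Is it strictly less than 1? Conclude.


Union bound: P[∪_{i=1}^{24} A_i] ≤ Σ_i P[A_i] ≤ 24·p = 24·(1/528) = 1/22.
Numerically: 1/22 ≈ 0.0455.
Is 1/22 < 1? YES.
Since P[∪ A_i] ≤ 1/22 < 1, the complement has P[∩ A_i^c] ≥ 1 − 1/22 = 21/22 > 0, so some outcome avoids every A_i.

24·p = 1/22 ≈ 0.0455; existence CERTIFIED by the union bound.


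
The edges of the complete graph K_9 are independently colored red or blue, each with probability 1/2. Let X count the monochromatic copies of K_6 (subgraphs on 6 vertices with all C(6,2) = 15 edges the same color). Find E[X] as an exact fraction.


Let X = Σ_S X_S over the C(9, 6) = 84 subsets S of size 6, where X_S = 1 if the K_6 on S is monochromatic.
For a fixed S, the K_6 on S has C(6, 2) = 15 edges. P[all 15 edges red] = (1/2)^15, and likewise for blue, so P[monochromatic] = 2·(1/2)^15 = 2^{1 − 15} = 1/16384.
By linearity: E[X] = C(9, 6) · 2^{1 − 15} = 84 · 1/16384 = 21/4096.
Numerically: E[X] ≈ 0.005.

E[X] = C(9,6)·2^(1−C(6,2)) = 21/4096 ≈ 0.005.


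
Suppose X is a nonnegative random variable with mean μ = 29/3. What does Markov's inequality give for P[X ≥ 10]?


μ = E[X] = 29/3, a = 10.
Markov: P[X ≥ 10] ≤ μ/a = (29/3)/10 = 29/30.
Numerically: ≈ 0.966667.
(Since a = 10 > μ = 9.666667, the bound 29/30 is < 1 and informative.)

P[X ≥ 10] ≤ 29/30 ≈ 0.966667.


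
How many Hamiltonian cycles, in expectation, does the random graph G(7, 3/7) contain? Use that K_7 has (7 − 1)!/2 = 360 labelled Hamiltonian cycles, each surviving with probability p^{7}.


K_7 has (7 − 1)!/2 = 360 labelled Hamiltonian cycles.
For each such Hamiltonian cycle H, let X_H = 1 if all 7 edges of H are present in G. Then P[X_H = 1] = p^{7} = (3/7)^{7} = 2187/823543.
By linearity of expectation: E[X] = Σ_H E[X_H] = 360 · p^{7} = 360 · 2187/823543 = 787320/823543.
Numerically: E[X] ≈ 0.956.

E[X] = 360 · (3/7)^{7} = 787320/823543 ≈ 0.956.


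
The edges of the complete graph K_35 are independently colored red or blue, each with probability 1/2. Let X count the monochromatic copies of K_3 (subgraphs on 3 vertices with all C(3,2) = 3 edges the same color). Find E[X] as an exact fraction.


Let X = Σ_S X_S over the C(35, 3) = 6545 subsets S of size 3, where X_S = 1 if the K_3 on S is monochromatic.
For a fixed S, the K_3 on S has C(3, 2) = 3 edges. P[all 3 edges red] = (1/2)^3, and likewise for blue, so P[monochromatic] = 2·(1/2)^3 = 2^{1 − 3} = 1/4.
By linearity: E[X] = C(35, 3) · 2^{1 − 3} = 6545 · 1/4 = 6545/4.
Numerically: E[X] ≈ 1636.250000.

E[X] = C(35,3)·2^(1−C(3,2)) = 6545/4 ≈ 1636.250000.


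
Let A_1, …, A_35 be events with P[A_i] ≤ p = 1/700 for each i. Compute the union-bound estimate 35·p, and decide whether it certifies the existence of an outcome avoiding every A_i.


Union bound: P[∪_{i=1}^{35} A_i] ≤ Σ_i P[A_i] ≤ 35·p = 35·(1/700) = 1/20.
Numerically: 1/20 ≈ 0.050000.
Is 1/20 < 1? YES.
Since P[∪ A_i] ≤ 1/20 < 1, the complement has P[∩ A_i^c] ≥ 1 − 1/20 = 19/20 > 0, so some outcome avoids every A_i.

35·p = 1/20 ≈ 0.050000; existence CERTIFIED by the union bound.


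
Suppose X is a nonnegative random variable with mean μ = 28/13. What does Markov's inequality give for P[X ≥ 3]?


μ = E[X] = 28/13, a = 3.
Markov: P[X ≥ 3] ≤ μ/a = (28/13)/3 = 28/39.
Numerically: ≈ 0.717949.
(Since a = 3 > μ = 2.153846, the bound 28/39 is < 1 and informative.)

P[X ≥ 3] ≤ 28/39 ≈ 0.717949.


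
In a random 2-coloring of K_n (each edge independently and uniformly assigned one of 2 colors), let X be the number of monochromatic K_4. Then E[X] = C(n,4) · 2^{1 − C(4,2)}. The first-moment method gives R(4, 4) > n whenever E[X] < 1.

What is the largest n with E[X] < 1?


We need C(n, 4) · 2^{1 − 6} < 1, i.e. C(n, 4) < 2^{6 − 1} = 32.
Check values of n near the boundary:
  n = 4: C(4, 4) = 1; 1 < 32? YES
  n = 5: C(5, 4) = 5; 5 < 32? YES
  n = 6: C(6, 4) = 15; 15 < 32? YES
  n = 7: C(7, 4) = 35; 35 < 32? NO
  n = 8: C(8, 4) = 70; 70 < 32? NO
The largest n with C(n, 4) < 32 is n = 6 (where E[X] = 15/32 ≈ 0.46875). Hence R(4, 4) > 6, i.e. R(4, 4) ≥ 7.

Largest n = 6; hence R(4, 4) > 6.


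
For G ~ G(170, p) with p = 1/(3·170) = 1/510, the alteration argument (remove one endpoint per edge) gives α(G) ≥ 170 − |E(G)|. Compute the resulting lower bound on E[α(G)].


E[|E(G)|] = C(170, 2)·p = 14365 · (1/510) = 169/6.
E[α(G)] ≥ n − E[|E(G)|] = 170 − 169/6 = 851/6.
Numerically: ≈ 141.833.
(This is only a lower bound; the true E[α(G)] may be larger.)

E[α(G)] ≥ 851/6 ≈ 141.833.


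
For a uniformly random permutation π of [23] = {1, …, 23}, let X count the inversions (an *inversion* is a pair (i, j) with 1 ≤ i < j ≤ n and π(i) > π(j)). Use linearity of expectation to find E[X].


Write X = Σ X_I over the C(23, 2) = 253 pairs i < j, with X_I the indicator of one inversion.
There are 253 indicators.
For each fixed pair i < j, the values π(i) and π(j) are two distinct elements of {1, …, 23} in uniformly random order; by symmetry P[π(i) > π(j)] = 1/2.
By linearity: E[X] = 253 · (1/2) = C(23, 2) · (1/2) = 253/2 = 253/2 ≈ 126.5000.

E[X] = 253/2 = 126.5000.


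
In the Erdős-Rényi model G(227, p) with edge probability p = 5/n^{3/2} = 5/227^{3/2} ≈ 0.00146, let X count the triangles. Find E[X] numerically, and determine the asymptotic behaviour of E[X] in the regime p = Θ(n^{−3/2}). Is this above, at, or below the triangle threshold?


Number of potential triangles: C(227, 3) = 1923825.
Each occurs with probability p³ ≈ (0.00146)³ ≈ 3.12459e-09.
By linearity: E[X] = C(227, 3)·p³ ≈ 1923825 · 3.12459e-09 ≈ 0.006.
Since α = 3/2 > 1, p = c/n^{3/2} = o(1/n) is below the triangle threshold p ~ 1/n. Asymptotically E[X] ~ (c³/6)·n^{3(1−α)} = (5³/6)·n^{-1.5} → 0, so by Markov's inequality G has no triangles w.h.p.

E[X] ≈ 0.006; in regime p = Θ(1/n^{3/2}) E[X] tends to 0 (below the triangle threshold p ~ 1/n).


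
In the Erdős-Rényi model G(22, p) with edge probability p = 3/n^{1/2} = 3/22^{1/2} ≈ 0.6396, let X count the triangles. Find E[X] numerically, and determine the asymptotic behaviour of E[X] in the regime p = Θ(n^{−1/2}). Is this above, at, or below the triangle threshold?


Number of potential triangles: C(22, 3) = 1540.
Each occurs with probability p³ ≈ (0.6396)³ ≈ 2.616554e-01.
By linearity: E[X] = C(22, 3)·p³ ≈ 1540 · 2.616554e-01 ≈ 402.9494.
Since α = 1/2 < 1, p = c/n^{1/2} ≫ 1/n is above the triangle threshold p ~ 1/n. Asymptotically E[X] ~ (c³/6)·n^{3(1−α)} = (3³/6)·n^{1.5} → ∞; triangles are abundant w.h.p.

E[X] ≈ 402.9494; in regime p = Θ(1/n^{1/2}) E[X] diverges (above the triangle threshold p ~ 1/n).


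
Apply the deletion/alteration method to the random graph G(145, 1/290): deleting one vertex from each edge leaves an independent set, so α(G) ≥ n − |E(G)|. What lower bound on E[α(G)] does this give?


E[|E(G)|] = C(145, 2)·p = 10440 · (1/290) = 36.
E[α(G)] ≥ n − E[|E(G)|] = 145 − 36 = 109.
Numerically: ≈ 109.0000.
(This is only a lower bound; the true E[α(G)] may be larger.)

E[α(G)] ≥ 109 ≈ 109.0000.


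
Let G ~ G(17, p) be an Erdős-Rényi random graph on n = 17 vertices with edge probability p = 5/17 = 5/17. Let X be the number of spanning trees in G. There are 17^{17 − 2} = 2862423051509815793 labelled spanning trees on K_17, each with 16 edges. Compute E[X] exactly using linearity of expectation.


K_17 has 17^{17 − 2} = 2862423051509815793 labelled spanning trees.
For each such spanning tree H, let X_H = 1 if all 16 edges of H are present in G. Then P[X_H = 1] = p^{16} = (5/17)^{16} = 152587890625/48661191875666868481.
By linearity: E[X] = Σ_H E[X_H] = 2862423051509815793 · p^{16} = 2862423051509815793 · 152587890625/48661191875666868481 = 152587890625/17.
Numerically: E[X] ≈ 8.9758e+09.

E[X] = 2862423051509815793 · (5/17)^{16} = 152587890625/17 ≈ 8.9758e+09.


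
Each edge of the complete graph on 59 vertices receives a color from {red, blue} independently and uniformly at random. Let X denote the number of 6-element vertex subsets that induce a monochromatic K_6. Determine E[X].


Let X = Σ_S X_S over the C(59, 6) = 45057474 subsets S of size 6, where X_S = 1 if the K_6 on S is monochromatic.
For a fixed S, the K_6 on S has C(6, 2) = 15 edges. P[all 15 edges red] = (1/2)^15, and likewise for blue, so P[monochromatic] = 2·(1/2)^15 = 2^{1 − 15} = 1/16384.
By linearity: E[X] = C(59, 6) · 2^{1 − 15} = 45057474 · 1/16384 = 22528737/8192.
Numerically: E[X] ≈ 2750.089966.

E[X] = C(59,6)·2^(1−C(6,2)) = 22528737/8192 ≈ 2750.089966.


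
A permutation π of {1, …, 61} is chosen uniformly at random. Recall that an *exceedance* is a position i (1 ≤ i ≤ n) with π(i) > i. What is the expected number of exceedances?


Write X = Σ_{i=1}^{61} X_i, where X_i = 1_{π(i) > i}.
For each fixed i, π(i) is uniform over {1, …, 61} (marginal of a uniform permutation), so P[π(i) > i] = (n − i)/n. Summing: Σ_{i=1}^{61} (n − i)/n = (0 + 1 + … + 60)/61 = 61(61 − 1)/(2·61) = (61 − 1)/2.
Hence E[X] = Σ_{i=1}^{61} (61 − i)/61 = 30 ≈ 30.000000.

E[X] = 30 = 30.000000.


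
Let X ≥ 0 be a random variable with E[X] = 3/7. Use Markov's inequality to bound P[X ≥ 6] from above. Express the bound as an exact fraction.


μ = E[X] = 3/7, a = 6.
Markov: P[X ≥ 6] ≤ μ/a = (3/7)/6 = 1/14.
Numerically: ≈ 0.071.
(Since a = 6 > μ = 0.429, the bound 1/14 is < 1 and informative.)

P[X ≥ 6] ≤ 1/14 ≈ 0.071.


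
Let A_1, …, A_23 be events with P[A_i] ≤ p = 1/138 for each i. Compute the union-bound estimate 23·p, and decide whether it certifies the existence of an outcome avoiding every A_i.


Union bound: P[∪_{i=1}^{23} A_i] ≤ Σ_i P[A_i] ≤ 23·p = 23·(1/138) = 1/6.
Numerically: 1/6 ≈ 0.1667.
Is 1/6 < 1? YES.
Since P[∪ A_i] ≤ 1/6 < 1, the complement has P[∩ A_i^c] ≥ 1 − 1/6 = 5/6 > 0, so some outcome avoids every A_i.

23·p = 1/6 ≈ 0.1667; existence CERTIFIED by the union bound.


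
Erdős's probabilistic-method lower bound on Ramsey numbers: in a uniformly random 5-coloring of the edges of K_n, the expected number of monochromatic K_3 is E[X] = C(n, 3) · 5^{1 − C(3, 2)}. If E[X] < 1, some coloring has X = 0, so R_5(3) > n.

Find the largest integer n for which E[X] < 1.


We need C(n, 3) · 5^{1 − 3} < 1, i.e. C(n, 3) < 5^{3 − 1} = 25.
Check values of n near the boundary:
  n = 3: C(3, 3) = 1; 1 < 25? YES
  n = 4: C(4, 3) = 4; 4 < 25? YES
  n = 5: C(5, 3) = 10; 10 < 25? YES
  n = 6: C(6, 3) = 20; 20 < 25? YES
  n = 7: C(7, 3) = 35; 35 < 25? NO
  n = 8: C(8, 3) = 56; 56 < 25? NO
The largest n with C(n, 3) < 25 is n = 6 (where E[X] = 4/5 ≈ 0.800000). Hence R_5(3) > 6, i.e. R_5(3) ≥ 7.

Largest n = 6; hence R_5(3) > 6.


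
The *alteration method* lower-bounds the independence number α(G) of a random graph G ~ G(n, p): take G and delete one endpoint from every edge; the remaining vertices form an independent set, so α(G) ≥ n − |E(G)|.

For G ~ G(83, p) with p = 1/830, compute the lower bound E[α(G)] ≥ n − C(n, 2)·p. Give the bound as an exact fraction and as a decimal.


E[|E(G)|] = C(83, 2)·p = 3403 · (1/830) = 41/10.
E[α(G)] ≥ n − E[|E(G)|] = 83 − 41/10 = 789/10.
Numerically: ≈ 78.900000.
(This is only a lower bound; the true E[α(G)] may be larger.)

E[α(G)] ≥ 789/10 ≈ 78.900000.


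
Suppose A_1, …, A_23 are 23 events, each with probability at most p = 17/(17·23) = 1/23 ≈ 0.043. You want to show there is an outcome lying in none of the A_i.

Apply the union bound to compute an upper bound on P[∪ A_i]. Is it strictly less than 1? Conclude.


Union bound: P[∪_{i=1}^{23} A_i] ≤ Σ_i P[A_i] ≤ 23·p = 23·(1/23) = 1.
Numerically: 1 ≈ 1.000.
Is 1 < 1? NO.
Since the bound 1 is ≥ 1, the union bound is uninformative here; it does NOT by itself certify existence.

23·p = 1 ≈ 1.000; existence NOT certified by the union bound.


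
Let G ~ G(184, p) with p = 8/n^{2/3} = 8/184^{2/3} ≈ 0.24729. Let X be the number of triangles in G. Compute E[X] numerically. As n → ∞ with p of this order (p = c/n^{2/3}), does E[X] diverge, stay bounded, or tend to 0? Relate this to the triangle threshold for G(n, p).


Number of potential triangles: C(184, 3) = 1021384.
Each occurs with probability p³ ≈ (0.24729)³ ≈ 1.5122873e-02.
By linearity: E[X] = C(184, 3)·p³ ≈ 1021384 · 1.5122873e-02 ≈ 15446.26087.
Since α = 2/3 < 1, p = c/n^{2/3} ≫ 1/n is above the triangle threshold p ~ 1/n. Asymptotically E[X] ~ (c³/6)·n^{3(1−α)} = (8³/6)·n^{1} → ∞; triangles are abundant w.h.p.

E[X] ≈ 15446.26087; in regime p = Θ(1/n^{2/3}) E[X] diverges (above the triangle threshold p ~ 1/n).


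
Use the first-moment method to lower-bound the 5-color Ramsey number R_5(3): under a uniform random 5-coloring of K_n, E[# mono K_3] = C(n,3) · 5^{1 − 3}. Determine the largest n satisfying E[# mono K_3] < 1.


We need C(n, 3) · 5^{1 − 3} < 1, i.e. C(n, 3) < 5^{3 − 1} = 25.
Check values of n near the boundary:
  n = 5: C(5, 3) = 10; 10 < 25? YES
  n = 6: C(6, 3) = 20; 20 < 25? YES
  n = 7: C(7, 3) = 35; 35 < 25? NO
The largest n with C(n, 3) < 25 is n = 6 (where E[X] = 4/5 ≈ 0.8000000). Hence R_5(3) > 6, i.e. R_5(3) ≥ 7.

Largest n = 6; hence R_5(3) > 6.
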